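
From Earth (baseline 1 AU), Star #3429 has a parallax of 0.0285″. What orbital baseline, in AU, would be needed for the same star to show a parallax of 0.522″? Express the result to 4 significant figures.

18.32 AU

Parallax scales linearly with baseline: p ∝ B, so B = p_target / p_Earth × 1 AU.
B = 0.522 / 0.0285 = 18.316 AU.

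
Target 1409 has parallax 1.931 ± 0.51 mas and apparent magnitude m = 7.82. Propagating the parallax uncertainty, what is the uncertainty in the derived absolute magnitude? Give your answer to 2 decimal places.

σ_M = 0.57 mag

M = m − 5 log₁₀ d + 5 = m + 5 log₁₀ p + 5, so ∂M/∂p = 5/(p ln 10).
σ_M = (5/ln 10) · (σ_p/p) = 2.1715 × 0.51/1.931 = 2.1715 × 0.26411 = 0.57351.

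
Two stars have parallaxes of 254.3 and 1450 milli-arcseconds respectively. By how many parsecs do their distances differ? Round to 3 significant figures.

3.24 pc

d_A = 1/0.2543″ = 3.9324 pc; d_B = 1/1.450″ = 0.68966 pc.
|d_B − d_A| = |0.68966 − 3.9324| = 3.2427 pc.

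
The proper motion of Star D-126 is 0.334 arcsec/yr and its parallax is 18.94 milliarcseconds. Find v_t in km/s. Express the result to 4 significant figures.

d = 1/p = 1/0.01894″ = 52.798 pc.
v_t = 4.74 × μ × d = 4.74 × 0.334 × 52.798 = 83.588 km/s.

83.59 km/s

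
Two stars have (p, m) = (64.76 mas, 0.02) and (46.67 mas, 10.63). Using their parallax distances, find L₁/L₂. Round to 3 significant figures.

L₁/L₂ = 9110

d₁ = 1/p₁ = 1/0.06476″ = 15.442 pc; d₂ = 1/p₂ = 1/0.04667″ = 21.427 pc.
M₁ = m₁ − 5 log₁₀ d₁ + 5 = 0.02 − 5.9435 + 5 = -0.9235.
M₂ = 10.63 − 6.6548 + 5 = 8.9752.
L₁/L₂ = 10^(0.4(M₂ − M₁)) = 10^(0.4 × 9.8987) = 10^3.95948 = 9109.2.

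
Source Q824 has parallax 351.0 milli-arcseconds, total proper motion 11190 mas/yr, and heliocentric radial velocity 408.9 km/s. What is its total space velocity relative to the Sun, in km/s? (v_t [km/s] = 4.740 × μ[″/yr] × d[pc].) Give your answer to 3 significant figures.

d = 1/p = 1/0.3510″ = 2.849 pc.
μ = 11190 mas/yr = 11.19 ″/yr.
v_t = 4.740 μ d = 4.740 × 11.19 × 2.849 = 151.11 km/s.
v = √(v_r² + v_t²) = √(408.9² + 151.11²) = √190033 = 435.93 km/s.

436 km/s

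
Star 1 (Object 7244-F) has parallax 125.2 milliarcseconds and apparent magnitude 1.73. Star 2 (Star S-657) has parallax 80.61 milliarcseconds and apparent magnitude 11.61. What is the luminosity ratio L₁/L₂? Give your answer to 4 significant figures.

d₁ = 1/p₁ = 1/0.1252″ = 7.9872 pc; d₂ = 1/p₂ = 1/0.08061″ = 12.405 pc.
M₁ = m₁ − 5 log₁₀ d₁ + 5 = 1.73 − 4.5120 + 5 = 2.2180.
M₂ = 11.61 − 5.4680 + 5 = 11.1420.
L₁/L₂ = 10^(0.4(M₂ − M₁)) = 10^(0.4 × 8.9240) = 10^3.56960 = 3711.9.

L₁/L₂ = 3712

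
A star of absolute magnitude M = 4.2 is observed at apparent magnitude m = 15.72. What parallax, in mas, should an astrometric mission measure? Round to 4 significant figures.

0.4966 mas

m − M = 15.72 − 4.2 = 11.52.
d = 10^((m−M)/5 + 1) = 10^3.304 = 2013.7 pc.
p = 1/d = 1/2013.7 = 0.0004966 arcsec = 0.4966 mas.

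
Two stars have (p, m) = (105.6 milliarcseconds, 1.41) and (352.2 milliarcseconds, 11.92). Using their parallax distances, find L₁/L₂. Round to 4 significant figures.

d₁ = 1/p₁ = 1/0.1056″ = 9.4697 pc; d₂ = 1/p₂ = 1/0.3522″ = 2.8393 pc.
M₁ = m₁ − 5 log₁₀ d₁ + 5 = 1.41 − 4.8817 + 5 = 1.5283.
M₂ = 11.92 − 2.2661 + 5 = 14.6539.
L₁/L₂ = 10^(0.4(M₂ − M₁)) = 10^(0.4 × 13.1256) = 10^5.25024 = 1.7793 × 10^5.

L₁/L₂ = 177900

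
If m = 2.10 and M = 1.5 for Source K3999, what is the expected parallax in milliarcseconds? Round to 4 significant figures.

m − M = 2.10 − 1.5 = 0.60.
d = 10^((m−M)/5 + 1) = 10^1.120 = 13.183 pc.
p = 1/d = 1/13.183 = 0.075855 arcsec = 75.855 mas.

75.86 mas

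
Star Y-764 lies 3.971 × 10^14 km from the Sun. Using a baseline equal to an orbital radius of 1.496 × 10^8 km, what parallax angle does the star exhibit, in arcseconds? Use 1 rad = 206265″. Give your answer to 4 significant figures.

0.07771 arcsec

θ ≈ B/d = (1.496 × 10^8) / (3.971 × 10^14) = 3.7673 × 10^-7 rad.
In arcseconds: 3.7673 × 10^-7 × 206265 = 0.077706″.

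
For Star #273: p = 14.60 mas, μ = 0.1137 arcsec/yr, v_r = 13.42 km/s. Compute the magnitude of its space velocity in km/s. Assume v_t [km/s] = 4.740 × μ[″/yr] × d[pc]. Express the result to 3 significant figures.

39.3 km/s

d = 1/p = 1/0.01460″ = 68.493 pc.
v_t = 4.740 μ d = 4.740 × 0.1137 × 68.493 = 36.913 km/s.
v = √(v_r² + v_t²) = √(13.42² + 36.913²) = √1542.67 = 39.277 km/s.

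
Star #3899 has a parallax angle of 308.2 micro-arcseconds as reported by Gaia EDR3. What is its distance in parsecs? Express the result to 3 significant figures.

3240 pc

p = 308.2 micro-arcseconds = 0.0003082 arcsec.
d = 1/p = 1/0.0003082 = 3244.6 pc.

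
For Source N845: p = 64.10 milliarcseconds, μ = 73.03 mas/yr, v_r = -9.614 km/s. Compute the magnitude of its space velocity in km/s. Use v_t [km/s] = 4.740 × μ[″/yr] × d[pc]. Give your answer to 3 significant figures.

11.0 km/s

d = 1/p = 1/0.06410″ = 15.601 pc.
μ = 73.03 mas/yr = 0.07303 ″/yr.
v_t = 4.740 μ d = 4.740 × 0.07303 × 15.601 = 5.4005 km/s.
v = √(v_r² + v_t²) = √((-9.614)² + 5.4005²) = √121.594 = 11.027 km/s.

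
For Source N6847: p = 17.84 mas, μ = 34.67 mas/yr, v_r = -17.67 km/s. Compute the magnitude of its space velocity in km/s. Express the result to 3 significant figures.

19.9 km/s

d = 1/p = 1/0.01784″ = 56.054 pc.
μ = 34.67 mas/yr = 0.03467 ″/yr.
v_t = 4.740 μ d = 4.740 × 0.03467 × 56.054 = 9.2117 km/s.
v = √(v_r² + v_t²) = √((-17.67)² + 9.2117²) = √397.084 = 19.927 km/s.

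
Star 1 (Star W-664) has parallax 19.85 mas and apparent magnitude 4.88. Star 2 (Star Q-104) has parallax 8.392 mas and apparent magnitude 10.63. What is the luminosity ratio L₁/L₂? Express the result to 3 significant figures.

L₁/L₂ = 35.7

d₁ = 1/p₁ = 1/0.01985″ = 50.378 pc; d₂ = 1/p₂ = 1/0.008392″ = 119.16 pc.
M₁ = m₁ − 5 log₁₀ d₁ + 5 = 4.88 − 8.5112 + 5 = 1.3688.
M₂ = 10.63 − 10.3807 + 5 = 5.2493.
L₁/L₂ = 10^(0.4(M₂ − M₁)) = 10^(0.4 × 3.8805) = 10^1.55220 = 35.662.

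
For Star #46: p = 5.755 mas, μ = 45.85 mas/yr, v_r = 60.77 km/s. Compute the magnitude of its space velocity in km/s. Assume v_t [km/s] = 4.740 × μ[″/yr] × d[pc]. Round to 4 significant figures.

71.55 km/s

d = 1/p = 1/0.005755″ = 173.76 pc.
μ = 45.85 mas/yr = 0.04585 ″/yr.
v_t = 4.740 μ d = 4.740 × 0.04585 × 173.76 = 37.763 km/s.
v = √(v_r² + v_t²) = √(60.77² + 37.763²) = √5119.04 = 71.547 km/s.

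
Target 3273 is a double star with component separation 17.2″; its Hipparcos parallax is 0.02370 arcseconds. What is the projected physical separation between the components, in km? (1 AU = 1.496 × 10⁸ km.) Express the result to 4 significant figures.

1.086 × 10^11 km

d = 1/p = 1/0.02370″ = 42.194 pc.
At distance d (pc), an angle of θ arcsec spans θ·d AU: s = 17.2 × 42.194 = 725.74 AU.
= 725.74 × 1.496 × 10⁸ km = 1.0857 × 10^11 km.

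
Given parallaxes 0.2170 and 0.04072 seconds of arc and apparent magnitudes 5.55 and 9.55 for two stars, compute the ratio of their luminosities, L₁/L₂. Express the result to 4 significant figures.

L₁/L₂ = 1.402

d₁ = 1/p₁ = 1/0.2170″ = 4.6083 pc; d₂ = 1/p₂ = 1/0.04072″ = 24.558 pc.
M₁ = m₁ − 5 log₁₀ d₁ + 5 = 5.55 − 3.3177 + 5 = 7.2323.
M₂ = 9.55 − 6.9510 + 5 = 7.5990.
L₁/L₂ = 10^(0.4(M₂ − M₁)) = 10^(0.4 × 0.3667) = 10^0.14668 = 1.4018.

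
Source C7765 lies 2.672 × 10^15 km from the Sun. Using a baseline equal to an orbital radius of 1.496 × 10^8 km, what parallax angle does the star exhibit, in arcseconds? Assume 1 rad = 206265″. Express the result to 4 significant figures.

0.01155 arcsec

θ ≈ B/d = (1.496 × 10^8) / (2.672 × 10^15) = 5.5988 × 10^-8 rad.
In arcseconds: 5.5988 × 10^-8 × 206265 = 0.011548″.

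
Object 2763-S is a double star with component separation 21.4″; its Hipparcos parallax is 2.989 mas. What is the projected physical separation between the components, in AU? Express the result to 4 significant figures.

d = 1/p = 1/0.002989″ = 334.56 pc.
At distance d (pc), an angle of θ arcsec spans θ·d AU: s = 21.4 × 334.56 = 7159.6 AU.

7160 AU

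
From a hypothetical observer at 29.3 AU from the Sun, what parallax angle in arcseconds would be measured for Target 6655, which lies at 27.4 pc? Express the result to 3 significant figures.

1.07 arcsec

p (arcsec) = B (AU) / d (pc).
p = 29.3 / 27.4 = 1.0693 arcsec.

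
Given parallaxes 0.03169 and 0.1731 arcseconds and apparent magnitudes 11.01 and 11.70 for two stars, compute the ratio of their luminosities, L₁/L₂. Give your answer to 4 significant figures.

L₁/L₂ = 56.33

d₁ = 1/p₁ = 1/0.03169″ = 31.556 pc; d₂ = 1/p₂ = 1/0.1731″ = 5.777 pc.
M₁ = m₁ − 5 log₁₀ d₁ + 5 = 11.01 − 7.4954 + 5 = 8.5146.
M₂ = 11.70 − 3.8085 + 5 = 12.8915.
L₁/L₂ = 10^(0.4(M₂ − M₁)) = 10^(0.4 × 4.3769) = 10^1.75076 = 56.333.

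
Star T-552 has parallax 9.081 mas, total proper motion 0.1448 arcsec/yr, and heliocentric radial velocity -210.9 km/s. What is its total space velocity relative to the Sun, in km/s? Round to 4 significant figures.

d = 1/p = 1/0.009081″ = 110.12 pc.
v_t = 4.740 μ d = 4.740 × 0.1448 × 110.12 = 75.581 km/s.
v = √(v_r² + v_t²) = √((-210.9)² + 75.581²) = √50191.3 = 224.03 km/s.

224.0 km/s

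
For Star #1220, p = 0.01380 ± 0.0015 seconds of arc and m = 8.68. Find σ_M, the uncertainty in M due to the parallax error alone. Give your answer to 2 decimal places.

M = m − 5 log₁₀ d + 5 = m + 5 log₁₀ p + 5, so ∂M/∂p = 5/(p ln 10).
σ_M = (5/ln 10) · (σ_p/p) = 2.1715 × 0.0015/0.01380 = 2.1715 × 0.1087 = 0.23604.

σ_M = 0.24 mag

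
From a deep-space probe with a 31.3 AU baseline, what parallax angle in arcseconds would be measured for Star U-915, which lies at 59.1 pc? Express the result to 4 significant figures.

0.5296 arcsec

p (arcsec) = B (AU) / d (pc).
p = 31.3 / 59.1 = 0.52961 arcsec.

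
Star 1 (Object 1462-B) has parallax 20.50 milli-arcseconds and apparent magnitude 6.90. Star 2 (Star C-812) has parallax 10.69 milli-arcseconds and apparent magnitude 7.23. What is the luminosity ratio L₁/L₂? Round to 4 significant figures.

d₁ = 1/p₁ = 1/0.02050″ = 48.78 pc; d₂ = 1/p₂ = 1/0.01069″ = 93.545 pc.
M₁ = m₁ − 5 log₁₀ d₁ + 5 = 6.90 − 8.4412 + 5 = 3.4588.
M₂ = 7.23 − 9.8551 + 5 = 2.3749.
L₁/L₂ = 10^(0.4(M₂ − M₁)) = 10^(0.4 × (-1.0839)) = 10^(-0.43356) = 0.3685.

L₁/L₂ = 0.3685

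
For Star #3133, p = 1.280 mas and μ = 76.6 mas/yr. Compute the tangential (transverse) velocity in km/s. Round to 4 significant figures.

d = 1/p = 1/0.001280″ = 781.25 pc.
μ = 76.6 mas/yr = 0.0766 ″/yr.
v_t = 4.74 × μ × d = 4.74 × 0.0766 × 781.25 = 283.66 km/s.

283.7 km/s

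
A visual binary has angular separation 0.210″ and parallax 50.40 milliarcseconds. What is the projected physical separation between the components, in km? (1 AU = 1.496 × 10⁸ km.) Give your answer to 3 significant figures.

6.23 × 10^8 km

d = 1/p = 1/0.05040″ = 19.841 pc.
At distance d (pc), an angle of θ arcsec spans θ·d AU: s = 0.210 × 19.841 = 4.1666 AU.
= 4.1666 × 1.496 × 10⁸ km = 6.2332 × 10^8 km.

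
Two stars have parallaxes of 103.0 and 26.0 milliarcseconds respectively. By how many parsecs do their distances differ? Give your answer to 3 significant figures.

28.8 pc

d_A = 1/0.1030″ = 9.7087 pc; d_B = 1/0.02600″ = 38.462 pc.
|d_B − d_A| = |38.462 − 9.7087| = 28.753 pc.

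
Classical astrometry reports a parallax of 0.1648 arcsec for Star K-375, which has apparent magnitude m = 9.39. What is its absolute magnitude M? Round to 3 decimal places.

d = 1/p = 1/0.1648″ = 6.068 pc.
m − M = 5 log₁₀(6.068) − 5 = 3.9152 − 5 = -1.0848.
M = m − (m − M) = 9.39 − (-1.0848) = 10.475.

M = 10.475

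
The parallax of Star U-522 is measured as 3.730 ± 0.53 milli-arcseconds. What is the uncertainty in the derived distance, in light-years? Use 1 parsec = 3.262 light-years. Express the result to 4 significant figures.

d = 1/p, so σ_d = σ_p / p².
σ_d = 0.000530 / (0.003730)² = 0.000530 / 0.000013913 = 38.094 pc = 38.094 × 3.262 ly = 124.26 ly.

124.3 ly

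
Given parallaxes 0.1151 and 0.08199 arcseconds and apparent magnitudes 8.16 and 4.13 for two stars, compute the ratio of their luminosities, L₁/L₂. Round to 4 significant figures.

d₁ = 1/p₁ = 1/0.1151″ = 8.6881 pc; d₂ = 1/p₂ = 1/0.08199″ = 12.197 pc.
M₁ = m₁ − 5 log₁₀ d₁ + 5 = 8.16 − 4.6946 + 5 = 8.4654.
M₂ = 4.13 − 5.4313 + 5 = 3.6987.
L₁/L₂ = 10^(0.4(M₂ − M₁)) = 10^(0.4 × (-4.7667)) = 10^(-1.90668) = 0.012397.

L₁/L₂ = 0.01240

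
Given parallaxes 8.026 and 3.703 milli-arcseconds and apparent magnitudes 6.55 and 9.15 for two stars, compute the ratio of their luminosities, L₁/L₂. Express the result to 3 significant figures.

L₁/L₂ = 2.33

d₁ = 1/p₁ = 1/0.008026″ = 124.6 pc; d₂ = 1/p₂ = 1/0.003703″ = 270.05 pc.
M₁ = m₁ − 5 log₁₀ d₁ + 5 = 6.55 − 10.4776 + 5 = 1.0724.
M₂ = 9.15 − 12.1572 + 5 = 1.9928.
L₁/L₂ = 10^(0.4(M₂ − M₁)) = 10^(0.4 × 0.9204) = 10^0.36816 = 2.3343.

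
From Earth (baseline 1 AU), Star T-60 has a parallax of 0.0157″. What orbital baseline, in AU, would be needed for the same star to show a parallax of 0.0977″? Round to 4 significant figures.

Parallax scales linearly with baseline: p ∝ B, so B = p_target / p_Earth × 1 AU.
B = 0.0977 / 0.0157 = 6.2229 AU.

6.223 AU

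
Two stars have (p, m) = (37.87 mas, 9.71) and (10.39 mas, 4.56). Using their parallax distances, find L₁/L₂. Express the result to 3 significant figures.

d₁ = 1/p₁ = 1/0.03787″ = 26.406 pc; d₂ = 1/p₂ = 1/0.01039″ = 96.246 pc.
M₁ = m₁ − 5 log₁₀ d₁ + 5 = 9.71 − 7.1085 + 5 = 7.6015.
M₂ = 4.56 − 9.9169 + 5 = -0.3569.
L₁/L₂ = 10^(0.4(M₂ − M₁)) = 10^(0.4 × (-7.9584)) = 10^(-3.18336) = 0.0006556.

L₁/L₂ = 0.000656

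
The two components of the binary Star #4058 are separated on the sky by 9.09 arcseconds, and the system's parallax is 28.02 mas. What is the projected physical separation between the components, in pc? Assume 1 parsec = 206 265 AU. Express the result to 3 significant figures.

d = 1/p = 1/0.02802″ = 35.689 pc.
At distance d (pc), an angle of θ arcsec spans θ·d AU: s = 9.09 × 35.689 = 324.41 AU.
= 324.41 / 206265 = 0.0015728 pc.

0.00157 pc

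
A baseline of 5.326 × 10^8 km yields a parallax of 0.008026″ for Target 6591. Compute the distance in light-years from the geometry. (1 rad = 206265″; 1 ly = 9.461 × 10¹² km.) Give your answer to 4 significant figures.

θ = 0.008026″ = 0.008026/206265 = 3.8911 × 10^-8 rad.
d = B/θ = (5.326 × 10^8) / (3.8911 × 10^-8) = 1.3688 × 10^16 km = (1.3688 × 10^16) / (9.461 × 10^12) ly = 1446.8 ly.

1447 ly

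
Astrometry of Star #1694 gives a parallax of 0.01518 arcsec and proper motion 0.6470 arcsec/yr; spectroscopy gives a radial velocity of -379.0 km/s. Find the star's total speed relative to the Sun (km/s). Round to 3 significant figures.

429 km/s

d = 1/p = 1/0.01518″ = 65.876 pc.
v_t = 4.740 μ d = 4.740 × 0.6470 × 65.876 = 202.03 km/s.
v = √(v_r² + v_t²) = √((-379.0)² + 202.03²) = √184457 = 429.48 km/s.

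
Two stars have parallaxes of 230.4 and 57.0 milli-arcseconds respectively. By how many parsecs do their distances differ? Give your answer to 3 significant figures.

d_A = 1/0.2304″ = 4.3403 pc; d_B = 1/0.05700″ = 17.544 pc.
|d_B − d_A| = |17.544 − 4.3403| = 13.204 pc.

13.2 pc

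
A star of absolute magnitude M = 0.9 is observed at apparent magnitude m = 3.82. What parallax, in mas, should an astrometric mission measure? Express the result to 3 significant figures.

m − M = 3.82 − 0.9 = 2.92.
d = 10^((m−M)/5 + 1) = 10^1.584 = 38.371 pc.
p = 1/d = 1/38.371 = 0.026061 arcsec = 26.061 mas.

26.1 mas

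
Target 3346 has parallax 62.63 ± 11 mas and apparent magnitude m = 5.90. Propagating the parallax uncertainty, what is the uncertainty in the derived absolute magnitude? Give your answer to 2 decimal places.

σ_M = 0.38 mag

M = m − 5 log₁₀ d + 5 = m + 5 log₁₀ p + 5, so ∂M/∂p = 5/(p ln 10).
σ_M = (5/ln 10) · (σ_p/p) = 2.1715 × 11/62.63 = 2.1715 × 0.17563 = 0.38138.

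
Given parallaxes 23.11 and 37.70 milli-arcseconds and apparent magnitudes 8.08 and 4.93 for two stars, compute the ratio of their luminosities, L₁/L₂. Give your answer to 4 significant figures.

d₁ = 1/p₁ = 1/0.02311″ = 43.271 pc; d₂ = 1/p₂ = 1/0.03770″ = 26.525 pc.
M₁ = m₁ − 5 log₁₀ d₁ + 5 = 8.08 − 8.1810 + 5 = 4.8990.
M₂ = 4.93 − 7.1183 + 5 = 2.8117.
L₁/L₂ = 10^(0.4(M₂ − M₁)) = 10^(0.4 × (-2.0873)) = 10^(-0.83492) = 0.14624.

L₁/L₂ = 0.1462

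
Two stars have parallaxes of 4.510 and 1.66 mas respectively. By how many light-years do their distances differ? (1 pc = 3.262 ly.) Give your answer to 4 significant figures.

d_A = 1/0.004510″ = 221.73 pc; d_B = 1/0.001660″ = 602.41 pc.
|d_B − d_A| = |602.41 − 221.73| = 380.68 pc = 380.68 × 3.262 ly = 1241.8 ly.

1242 ly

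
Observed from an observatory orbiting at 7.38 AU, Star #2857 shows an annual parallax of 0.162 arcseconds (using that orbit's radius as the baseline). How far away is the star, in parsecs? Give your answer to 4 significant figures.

With baseline B (in AU) and parallax p (in arcsec), d = B/p parsecs.
d = 7.38 / 0.162 = 45.556 pc.

45.56 pc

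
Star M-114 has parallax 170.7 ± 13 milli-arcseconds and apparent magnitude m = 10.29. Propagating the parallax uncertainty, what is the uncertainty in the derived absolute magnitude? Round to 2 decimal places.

M = m − 5 log₁₀ d + 5 = m + 5 log₁₀ p + 5, so ∂M/∂p = 5/(p ln 10).
σ_M = (5/ln 10) · (σ_p/p) = 2.1715 × 13/170.7 = 2.1715 × 0.076157 = 0.16537.

σ_M = 0.17 mag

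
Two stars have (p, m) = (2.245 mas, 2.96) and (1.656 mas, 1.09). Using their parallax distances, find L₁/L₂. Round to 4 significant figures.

L₁/L₂ = 0.09720

d₁ = 1/p₁ = 1/0.002245″ = 445.43 pc; d₂ = 1/p₂ = 1/0.001656″ = 603.86 pc.
M₁ = m₁ − 5 log₁₀ d₁ + 5 = 2.96 − 13.2439 + 5 = -5.2839.
M₂ = 1.09 − 13.9047 + 5 = -7.8147.
L₁/L₂ = 10^(0.4(M₂ − M₁)) = 10^(0.4 × (-2.5308)) = 10^(-1.01232) = 0.097203.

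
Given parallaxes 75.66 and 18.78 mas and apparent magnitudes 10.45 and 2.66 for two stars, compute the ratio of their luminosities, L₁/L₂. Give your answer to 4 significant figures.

d₁ = 1/p₁ = 1/0.07566″ = 13.217 pc; d₂ = 1/p₂ = 1/0.01878″ = 53.248 pc.
M₁ = m₁ − 5 log₁₀ d₁ + 5 = 10.45 − 5.6057 + 5 = 9.8443.
M₂ = 2.66 − 8.6315 + 5 = -0.9715.
L₁/L₂ = 10^(0.4(M₂ − M₁)) = 10^(0.4 × (-10.8158)) = 10^(-4.32632) = 0.000047172.

L₁/L₂ = 4.717 × 10^-5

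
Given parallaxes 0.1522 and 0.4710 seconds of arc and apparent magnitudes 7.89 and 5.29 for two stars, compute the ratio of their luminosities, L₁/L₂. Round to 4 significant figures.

L₁/L₂ = 0.8734

d₁ = 1/p₁ = 1/0.1522″ = 6.5703 pc; d₂ = 1/p₂ = 1/0.4710″ = 2.1231 pc.
M₁ = m₁ − 5 log₁₀ d₁ + 5 = 7.89 − 4.0879 + 5 = 8.8021.
M₂ = 5.29 − 1.6349 + 5 = 8.6551.
L₁/L₂ = 10^(0.4(M₂ − M₁)) = 10^(0.4 × (-0.1470)) = 10^(-0.05880) = 0.87337.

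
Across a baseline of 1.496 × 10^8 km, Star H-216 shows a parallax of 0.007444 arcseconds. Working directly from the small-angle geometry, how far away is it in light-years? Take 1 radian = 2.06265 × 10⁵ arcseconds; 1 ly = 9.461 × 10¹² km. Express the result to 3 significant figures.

θ = 0.007444″ = 0.007444/206265 = 3.6089 × 10^-8 rad.
d = B/θ = (1.496 × 10^8) / (3.6089 × 10^-8) = 4.1453 × 10^15 km = (4.1453 × 10^15) / (9.461 × 10^12) ly = 438.15 ly.

438 ly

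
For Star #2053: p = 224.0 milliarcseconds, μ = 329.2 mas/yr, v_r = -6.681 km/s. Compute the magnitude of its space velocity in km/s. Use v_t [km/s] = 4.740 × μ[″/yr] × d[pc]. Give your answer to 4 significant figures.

9.652 km/s

d = 1/p = 1/0.2240″ = 4.4643 pc.
μ = 329.2 mas/yr = 0.3292 ″/yr.
v_t = 4.740 μ d = 4.740 × 0.3292 × 4.4643 = 6.9661 km/s.
v = √(v_r² + v_t²) = √((-6.681)² + 6.9661²) = √93.1623 = 9.6521 km/s.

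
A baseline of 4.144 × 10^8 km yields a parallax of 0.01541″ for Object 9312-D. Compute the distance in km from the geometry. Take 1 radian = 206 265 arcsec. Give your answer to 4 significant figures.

5.547 × 10^15 km

θ = 0.01541″ = 0.01541/206265 = 7.4710 × 10^-8 rad.
d = B/θ = (4.144 × 10^8) / (7.4710 × 10^-8) = 5.5468 × 10^15 km.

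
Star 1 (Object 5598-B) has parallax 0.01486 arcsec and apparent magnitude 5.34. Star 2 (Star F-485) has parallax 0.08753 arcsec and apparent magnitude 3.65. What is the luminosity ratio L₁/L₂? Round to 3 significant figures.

d₁ = 1/p₁ = 1/0.01486″ = 67.295 pc; d₂ = 1/p₂ = 1/0.08753″ = 11.425 pc.
M₁ = m₁ − 5 log₁₀ d₁ + 5 = 5.34 − 9.1399 + 5 = 1.2001.
M₂ = 3.65 − 5.2893 + 5 = 3.3607.
L₁/L₂ = 10^(0.4(M₂ − M₁)) = 10^(0.4 × 2.1606) = 10^0.86424 = 7.3154.

L₁/L₂ = 7.32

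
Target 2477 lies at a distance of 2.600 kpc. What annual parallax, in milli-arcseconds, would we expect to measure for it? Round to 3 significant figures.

d = 2.600 kpc = 2600 pc.
p = 1/d = 1/2600 = 0.00038462 arcsec.
= 0.00038462 × 1000 = 0.38462 mas.

0.385 mas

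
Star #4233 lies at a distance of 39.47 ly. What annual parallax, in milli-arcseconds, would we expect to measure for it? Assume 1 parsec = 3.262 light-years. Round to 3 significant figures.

d = 39.47 ly ÷ 3.262 = 12.1 pc.
p = 1/d = 1/12.1 = 0.082645 arcsec.
= 0.082645 × 1000 = 82.645 mas.

82.6 mas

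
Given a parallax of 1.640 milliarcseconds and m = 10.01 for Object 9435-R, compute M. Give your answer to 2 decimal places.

M = 1.08

d = 1/p = 1/0.001640″ = 609.76 pc.
m − M = 5 log₁₀(609.76) − 5 = 13.9258 − 5 = 8.9258.
M = m − (m − M) = 10.01 − 8.9258 = 1.08.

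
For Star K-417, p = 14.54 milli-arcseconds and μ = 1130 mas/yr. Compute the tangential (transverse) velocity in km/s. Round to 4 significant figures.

368.4 km/s

d = 1/p = 1/0.01454″ = 68.776 pc.
μ = 1130 mas/yr = 1.13 ″/yr.
v_t = 4.74 × μ × d = 4.74 × 1.13 × 68.776 = 368.38 km/s.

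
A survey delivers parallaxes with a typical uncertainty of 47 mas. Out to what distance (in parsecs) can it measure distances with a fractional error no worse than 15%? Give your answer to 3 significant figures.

σ_d/d = σ_p/p, so the condition is σ_p/p ≤ 0.15, i.e. p ≥ σ_p/0.15.
p_min = 47/0.15 = 313.33 mas = 0.31333 arcsec.
d_max = 1/p_min = 1/0.31333 = 3.1915 pc.

3.19 pc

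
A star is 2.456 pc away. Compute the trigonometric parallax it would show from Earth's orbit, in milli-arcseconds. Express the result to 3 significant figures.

407 mas

p = 1/d = 1/2.456 = 0.40717 arcsec.
= 0.40717 × 1000 = 407.17 mas.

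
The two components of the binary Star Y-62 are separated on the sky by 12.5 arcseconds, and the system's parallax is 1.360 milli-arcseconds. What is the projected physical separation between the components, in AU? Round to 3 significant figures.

9190 AU

d = 1/p = 1/0.001360″ = 735.29 pc.
At distance d (pc), an angle of θ arcsec spans θ·d AU: s = 12.5 × 735.29 = 9191.1 AU.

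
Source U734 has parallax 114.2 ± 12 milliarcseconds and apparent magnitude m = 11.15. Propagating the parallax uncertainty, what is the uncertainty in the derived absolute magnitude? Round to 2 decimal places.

σ_M = 0.23 mag

M = m − 5 log₁₀ d + 5 = m + 5 log₁₀ p + 5, so ∂M/∂p = 5/(p ln 10).
σ_M = (5/ln 10) · (σ_p/p) = 2.1715 × 12/114.2 = 2.1715 × 0.10508 = 0.22818.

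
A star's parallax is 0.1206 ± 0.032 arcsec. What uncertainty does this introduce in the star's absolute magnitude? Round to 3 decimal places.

σ_M = 0.576 mag

M = m − 5 log₁₀ d + 5 = m + 5 log₁₀ p + 5, so ∂M/∂p = 5/(p ln 10).
σ_M = (5/ln 10) · (σ_p/p) = 2.1715 × 0.032/0.1206 = 2.1715 × 0.26534 = 0.57619.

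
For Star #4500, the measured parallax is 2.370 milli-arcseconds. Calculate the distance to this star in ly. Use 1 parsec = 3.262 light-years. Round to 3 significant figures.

p = 2.370 milli-arcseconds = 0.002370 arcsec.
d = 1/p = 1/0.002370 = 421.94 pc.
In light-years: 421.94 × 3.262 = 1376.4 ly.

1380 ly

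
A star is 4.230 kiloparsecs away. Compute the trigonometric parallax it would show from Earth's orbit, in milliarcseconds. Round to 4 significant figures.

d = 4.230 kpc = 4230 pc.
p = 1/d = 1/4230 = 0.00023641 arcsec.
= 0.00023641 × 1000 = 0.23641 mas.

0.2364 mas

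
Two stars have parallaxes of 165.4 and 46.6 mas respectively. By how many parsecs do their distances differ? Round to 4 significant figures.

d_A = 1/0.1654″ = 6.0459 pc; d_B = 1/0.04660″ = 21.459 pc.
|d_B − d_A| = |21.459 − 6.0459| = 15.413 pc.

15.41 pc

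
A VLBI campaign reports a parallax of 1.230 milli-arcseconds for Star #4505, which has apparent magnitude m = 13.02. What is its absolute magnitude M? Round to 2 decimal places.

d = 1/p = 1/0.001230″ = 813.01 pc.
m − M = 5 log₁₀(813.01) − 5 = 14.5505 − 5 = 9.5505.
M = m − (m − M) = 13.02 − 9.5505 = 3.47.

M = 3.47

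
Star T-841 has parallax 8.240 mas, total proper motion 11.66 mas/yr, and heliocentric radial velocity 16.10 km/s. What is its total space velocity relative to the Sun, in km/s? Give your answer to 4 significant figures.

17.44 km/s

d = 1/p = 1/0.008240″ = 121.36 pc.
μ = 11.66 mas/yr = 0.01166 ″/yr.
v_t = 4.740 μ d = 4.740 × 0.01166 × 121.36 = 6.7074 km/s.
v = √(v_r² + v_t²) = √(16.10² + 6.7074²) = √304.199 = 17.441 km/s.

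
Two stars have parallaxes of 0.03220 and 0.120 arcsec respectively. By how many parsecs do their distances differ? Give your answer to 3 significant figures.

d_A = 1/0.03220″ = 31.056 pc; d_B = 1/0.1200″ = 8.3333 pc.
|d_B − d_A| = |8.3333 − 31.056| = 22.723 pc.

22.7 pc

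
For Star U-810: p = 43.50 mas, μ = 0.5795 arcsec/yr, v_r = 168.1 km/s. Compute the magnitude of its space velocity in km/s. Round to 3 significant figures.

d = 1/p = 1/0.04350″ = 22.989 pc.
v_t = 4.740 μ d = 4.740 × 0.5795 × 22.989 = 63.147 km/s.
v = √(v_r² + v_t²) = √(168.1² + 63.147²) = √32245.2 = 179.57 km/s.

180 km/s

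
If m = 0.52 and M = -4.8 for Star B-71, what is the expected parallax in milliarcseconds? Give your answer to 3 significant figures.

8.63 mas

m − M = 0.52 − (-4.8) = 5.32.
d = 10^((m−M)/5 + 1) = 10^2.064 = 115.88 pc.
p = 1/d = 1/115.88 = 0.0086296 arcsec = 8.6296 mas.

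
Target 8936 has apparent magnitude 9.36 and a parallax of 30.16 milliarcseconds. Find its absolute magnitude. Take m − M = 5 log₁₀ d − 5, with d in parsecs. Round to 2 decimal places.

M = 6.76

d = 1/p = 1/0.03016″ = 33.156 pc.
m − M = 5 log₁₀(33.156) − 5 = 7.6028 − 5 = 2.6028.
M = m − (m − M) = 9.36 − 2.6028 = 6.76.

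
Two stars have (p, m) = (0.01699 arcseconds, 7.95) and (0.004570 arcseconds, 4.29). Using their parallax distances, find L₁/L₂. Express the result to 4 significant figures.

L₁/L₂ = 0.002486

d₁ = 1/p₁ = 1/0.01699″ = 58.858 pc; d₂ = 1/p₂ = 1/0.004570″ = 218.82 pc.
M₁ = m₁ − 5 log₁₀ d₁ + 5 = 7.95 − 8.8490 + 5 = 4.1010.
M₂ = 4.29 − 11.7004 + 5 = -2.4104.
L₁/L₂ = 10^(0.4(M₂ − M₁)) = 10^(0.4 × (-6.5114)) = 10^(-2.60456) = 0.0024857.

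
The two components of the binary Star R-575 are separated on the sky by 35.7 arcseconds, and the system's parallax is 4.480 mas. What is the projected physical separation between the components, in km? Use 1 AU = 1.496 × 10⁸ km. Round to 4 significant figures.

d = 1/p = 1/0.004480″ = 223.21 pc.
At distance d (pc), an angle of θ arcsec spans θ·d AU: s = 35.7 × 223.21 = 7968.6 AU.
= 7968.6 × 1.496 × 10⁸ km = 1.1921 × 10^12 km.

1.192 × 10^12 km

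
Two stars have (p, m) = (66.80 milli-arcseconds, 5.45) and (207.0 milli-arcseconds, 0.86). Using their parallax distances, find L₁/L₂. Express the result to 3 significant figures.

L₁/L₂ = 0.140

d₁ = 1/p₁ = 1/0.06680″ = 14.97 pc; d₂ = 1/p₂ = 1/0.2070″ = 4.8309 pc.
M₁ = m₁ − 5 log₁₀ d₁ + 5 = 5.45 − 5.8761 + 5 = 4.5739.
M₂ = 0.86 − 3.4201 + 5 = 2.4399.
L₁/L₂ = 10^(0.4(M₂ − M₁)) = 10^(0.4 × (-2.1340)) = 10^(-0.85360) = 0.14009.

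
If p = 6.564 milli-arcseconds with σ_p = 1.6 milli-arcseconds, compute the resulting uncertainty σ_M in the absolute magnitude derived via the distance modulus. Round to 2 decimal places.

σ_M = 0.53 mag

M = m − 5 log₁₀ d + 5 = m + 5 log₁₀ p + 5, so ∂M/∂p = 5/(p ln 10).
σ_M = (5/ln 10) · (σ_p/p) = 2.1715 × 1.6/6.564 = 2.1715 × 0.24375 = 0.5293.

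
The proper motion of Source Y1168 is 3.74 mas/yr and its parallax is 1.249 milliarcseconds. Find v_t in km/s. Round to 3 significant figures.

14.2 km/s

d = 1/p = 1/0.001249″ = 800.64 pc.
μ = 3.74 mas/yr = 0.00374 ″/yr.
v_t = 4.74 × μ × d = 4.74 × 0.00374 × 800.64 = 14.193 km/s.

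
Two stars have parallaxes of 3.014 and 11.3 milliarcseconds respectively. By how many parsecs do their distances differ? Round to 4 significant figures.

243.3 pc

d_A = 1/0.003014″ = 331.79 pc; d_B = 1/0.01130″ = 88.496 pc.
|d_B − d_A| = |88.496 − 331.79| = 243.29 pc.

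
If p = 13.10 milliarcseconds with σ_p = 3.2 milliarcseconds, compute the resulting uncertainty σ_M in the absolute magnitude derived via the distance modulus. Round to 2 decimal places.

σ_M = 0.53 mag

M = m − 5 log₁₀ d + 5 = m + 5 log₁₀ p + 5, so ∂M/∂p = 5/(p ln 10).
σ_M = (5/ln 10) · (σ_p/p) = 2.1715 × 3.2/13.10 = 2.1715 × 0.24427 = 0.53043.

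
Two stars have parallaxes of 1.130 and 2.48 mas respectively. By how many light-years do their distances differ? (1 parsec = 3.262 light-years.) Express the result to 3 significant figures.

1570 ly

d_A = 1/0.001130″ = 884.96 pc; d_B = 1/0.002480″ = 403.23 pc.
|d_B − d_A| = |403.23 − 884.96| = 481.73 pc = 481.73 × 3.262 ly = 1571.4 ly.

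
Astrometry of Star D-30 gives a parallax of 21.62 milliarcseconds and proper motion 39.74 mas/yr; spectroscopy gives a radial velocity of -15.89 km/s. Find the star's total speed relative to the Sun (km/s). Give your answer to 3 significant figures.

18.1 km/s

d = 1/p = 1/0.02162″ = 46.253 pc.
μ = 39.74 mas/yr = 0.03974 ″/yr.
v_t = 4.740 μ d = 4.740 × 0.03974 × 46.253 = 8.7126 km/s.
v = √(v_r² + v_t²) = √((-15.89)² + 8.7126²) = √328.401 = 18.122 km/s.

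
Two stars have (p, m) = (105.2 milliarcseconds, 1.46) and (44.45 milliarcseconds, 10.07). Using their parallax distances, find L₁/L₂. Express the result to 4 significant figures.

L₁/L₂ = 496.3

d₁ = 1/p₁ = 1/0.1052″ = 9.5057 pc; d₂ = 1/p₂ = 1/0.04445″ = 22.497 pc.
M₁ = m₁ − 5 log₁₀ d₁ + 5 = 1.46 − 4.8899 + 5 = 1.5701.
M₂ = 10.07 − 6.7606 + 5 = 8.3094.
L₁/L₂ = 10^(0.4(M₂ − M₁)) = 10^(0.4 × 6.7393) = 10^2.69572 = 496.27.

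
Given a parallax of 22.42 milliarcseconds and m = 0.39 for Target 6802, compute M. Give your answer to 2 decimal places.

d = 1/p = 1/0.02242″ = 44.603 pc.
m − M = 5 log₁₀(44.603) − 5 = 8.2468 − 5 = 3.2468.
M = m − (m − M) = 0.39 − 3.2468 = -2.86.

M = -2.86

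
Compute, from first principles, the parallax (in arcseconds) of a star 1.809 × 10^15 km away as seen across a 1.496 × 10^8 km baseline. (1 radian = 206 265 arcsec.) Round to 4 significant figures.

θ ≈ B/d = (1.496 × 10^8) / (1.809 × 10^15) = 8.2698 × 10^-8 rad.
In arcseconds: 8.2698 × 10^-8 × 206265 = 0.017058″.

0.01706 arcsec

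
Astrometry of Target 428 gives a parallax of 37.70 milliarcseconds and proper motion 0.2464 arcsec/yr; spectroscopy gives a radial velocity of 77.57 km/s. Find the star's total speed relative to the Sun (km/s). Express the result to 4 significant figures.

d = 1/p = 1/0.03770″ = 26.525 pc.
v_t = 4.740 μ d = 4.740 × 0.2464 × 26.525 = 30.98 km/s.
v = √(v_r² + v_t²) = √(77.57² + 30.98²) = √6976.87 = 83.528 km/s.

83.53 km/s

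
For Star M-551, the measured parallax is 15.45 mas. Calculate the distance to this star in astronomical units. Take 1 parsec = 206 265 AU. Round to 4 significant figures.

p = 15.45 mas = 0.01545 arcsec.
d = 1/p = 1/0.01545 = 64.725 pc.
In AU: 64.725 × 206265 = 1.3351 × 10^7 AU.

1.335 × 10^7 AU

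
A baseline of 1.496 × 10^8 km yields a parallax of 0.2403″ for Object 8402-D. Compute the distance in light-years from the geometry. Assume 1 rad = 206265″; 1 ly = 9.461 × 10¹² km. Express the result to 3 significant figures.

13.6 ly

θ = 0.2403″ = 0.2403/206265 = 1.1650 × 10^-6 rad.
d = B/θ = (1.496 × 10^8) / (1.1650 × 10^-6) = 1.2841 × 10^14 km = (1.2841 × 10^14) / (9.461 × 10^12) ly = 13.573 ly.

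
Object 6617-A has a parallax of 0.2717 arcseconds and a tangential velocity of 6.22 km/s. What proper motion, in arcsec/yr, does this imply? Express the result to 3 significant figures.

0.357 arcsec/yr

d = 1/p = 1/0.2717″ = 3.6805 pc.
μ = v_t / (4.74 d) = 6.22 / (4.74 × 3.6805) = 6.22 / 17.446 = 0.35653 ″/yr.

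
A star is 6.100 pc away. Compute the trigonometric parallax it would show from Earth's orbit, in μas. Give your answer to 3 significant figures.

p = 1/d = 1/6.1 = 0.16393 arcsec.
= 0.16393 × 10⁶ = 1.6393 × 10^5 μas.

164000 μas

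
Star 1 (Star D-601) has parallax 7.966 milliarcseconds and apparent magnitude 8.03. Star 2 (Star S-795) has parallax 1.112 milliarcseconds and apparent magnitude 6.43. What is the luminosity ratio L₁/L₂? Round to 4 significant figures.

d₁ = 1/p₁ = 1/0.007966″ = 125.53 pc; d₂ = 1/p₂ = 1/0.001112″ = 899.28 pc.
M₁ = m₁ − 5 log₁₀ d₁ + 5 = 8.03 − 10.4937 + 5 = 2.5363.
M₂ = 6.43 − 14.7695 + 5 = -3.3395.
L₁/L₂ = 10^(0.4(M₂ − M₁)) = 10^(0.4 × (-5.8758)) = 10^(-2.35032) = 0.0044635.

L₁/L₂ = 0.004464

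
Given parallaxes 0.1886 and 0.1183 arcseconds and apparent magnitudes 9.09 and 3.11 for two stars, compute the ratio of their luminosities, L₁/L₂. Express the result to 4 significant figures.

L₁/L₂ = 0.001595

d₁ = 1/p₁ = 1/0.1886″ = 5.3022 pc; d₂ = 1/p₂ = 1/0.1183″ = 8.4531 pc.
M₁ = m₁ − 5 log₁₀ d₁ + 5 = 9.09 − 3.6223 + 5 = 10.4677.
M₂ = 3.11 − 4.6351 + 5 = 3.4749.
L₁/L₂ = 10^(0.4(M₂ − M₁)) = 10^(0.4 × (-6.9928)) = 10^(-2.79712) = 0.0015954.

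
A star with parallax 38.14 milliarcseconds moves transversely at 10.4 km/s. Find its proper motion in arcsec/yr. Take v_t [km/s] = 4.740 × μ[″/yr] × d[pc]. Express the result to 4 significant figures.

d = 1/p = 1/0.03814″ = 26.219 pc.
μ = v_t / (4.74 d) = 10.4 / (4.74 × 26.219) = 10.4 / 124.28 = 0.083682 ″/yr.

0.08368 arcsec/yr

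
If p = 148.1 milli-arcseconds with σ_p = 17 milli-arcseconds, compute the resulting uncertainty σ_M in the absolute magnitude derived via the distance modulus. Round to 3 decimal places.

M = m − 5 log₁₀ d + 5 = m + 5 log₁₀ p + 5, so ∂M/∂p = 5/(p ln 10).
σ_M = (5/ln 10) · (σ_p/p) = 2.1715 × 17/148.1 = 2.1715 × 0.11479 = 0.24927.

σ_M = 0.249 mag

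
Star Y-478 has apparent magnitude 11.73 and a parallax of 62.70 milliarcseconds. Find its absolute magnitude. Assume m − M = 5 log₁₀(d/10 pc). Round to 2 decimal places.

d = 1/p = 1/0.06270″ = 15.949 pc.
m − M = 5 log₁₀(15.949) − 5 = 6.0137 − 5 = 1.0137.
M = m − (m − M) = 11.73 − 1.0137 = 10.72.

M = 10.72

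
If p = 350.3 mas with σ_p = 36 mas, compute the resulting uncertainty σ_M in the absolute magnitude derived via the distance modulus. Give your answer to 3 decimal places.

M = m − 5 log₁₀ d + 5 = m + 5 log₁₀ p + 5, so ∂M/∂p = 5/(p ln 10).
σ_M = (5/ln 10) · (σ_p/p) = 2.1715 × 36/350.3 = 2.1715 × 0.10277 = 0.22317.

σ_M = 0.223 mag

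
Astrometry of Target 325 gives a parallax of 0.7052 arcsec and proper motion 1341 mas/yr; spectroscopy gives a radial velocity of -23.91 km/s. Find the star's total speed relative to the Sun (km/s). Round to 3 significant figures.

25.6 km/s

d = 1/p = 1/0.7052″ = 1.418 pc.
μ = 1341 mas/yr = 1.341 ″/yr.
v_t = 4.740 μ d = 4.740 × 1.341 × 1.418 = 9.0133 km/s.
v = √(v_r² + v_t²) = √((-23.91)² + 9.0133²) = √652.928 = 25.552 km/s.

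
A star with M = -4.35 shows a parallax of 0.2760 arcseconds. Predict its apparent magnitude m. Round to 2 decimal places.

d = 1/p = 1/0.2760″ = 3.6232 pc.
m − M = 5 log₁₀ d − 5 = 5 log₁₀(3.6232) − 5 = 2.7955 − 5 = -2.2045.
m = M + (m − M) = -4.35 + (-2.2045) = -6.55.

m = -6.55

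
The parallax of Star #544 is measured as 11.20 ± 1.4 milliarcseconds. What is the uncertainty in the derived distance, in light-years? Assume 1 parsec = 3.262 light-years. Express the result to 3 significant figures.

d = 1/p, so σ_d = σ_p / p².
σ_d = 0.00140 / (0.01120)² = 0.00140 / 0.00012544 = 11.161 pc = 11.161 × 3.262 ly = 36.407 ly.

36.4 ly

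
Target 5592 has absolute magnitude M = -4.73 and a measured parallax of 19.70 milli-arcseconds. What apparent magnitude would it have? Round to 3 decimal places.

d = 1/p = 1/0.01970″ = 50.761 pc.
m − M = 5 log₁₀ d − 5 = 5 log₁₀(50.761) − 5 = 8.5277 − 5 = 3.5277.
m = M + (m − M) = -4.73 + 3.5277 = -1.202.

m = -1.202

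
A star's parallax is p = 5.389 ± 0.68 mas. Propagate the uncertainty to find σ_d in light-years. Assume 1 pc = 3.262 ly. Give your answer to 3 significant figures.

76.4 ly

d = 1/p, so σ_d = σ_p / p².
σ_d = 0.000680 / (0.005389)² = 0.000680 / 0.000029041 = 23.415 pc = 23.415 × 3.262 ly = 76.38 ly.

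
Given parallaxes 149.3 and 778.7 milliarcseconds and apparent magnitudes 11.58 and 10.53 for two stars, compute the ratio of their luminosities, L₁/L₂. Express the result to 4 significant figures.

L₁/L₂ = 10.34

d₁ = 1/p₁ = 1/0.1493″ = 6.6979 pc; d₂ = 1/p₂ = 1/0.7787″ = 1.2842 pc.
M₁ = m₁ − 5 log₁₀ d₁ + 5 = 11.58 − 4.1297 + 5 = 12.4503.
M₂ = 10.53 − 0.5432 + 5 = 14.9868.
L₁/L₂ = 10^(0.4(M₂ − M₁)) = 10^(0.4 × 2.5365) = 10^1.01460 = 10.342.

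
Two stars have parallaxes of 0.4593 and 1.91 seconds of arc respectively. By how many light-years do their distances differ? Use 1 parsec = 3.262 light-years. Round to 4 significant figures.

d_A = 1/0.4593″ = 2.1772 pc; d_B = 1/1.910″ = 0.52356 pc.
|d_B − d_A| = |0.52356 − 2.1772| = 1.6536 pc = 1.6536 × 3.262 ly = 5.394 ly.

5.394 ly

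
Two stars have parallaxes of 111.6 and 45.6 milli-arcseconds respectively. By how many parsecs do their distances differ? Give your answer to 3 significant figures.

13.0 pc

d_A = 1/0.1116″ = 8.9606 pc; d_B = 1/0.04560″ = 21.93 pc.
|d_B − d_A| = |21.93 − 8.9606| = 12.969 pc.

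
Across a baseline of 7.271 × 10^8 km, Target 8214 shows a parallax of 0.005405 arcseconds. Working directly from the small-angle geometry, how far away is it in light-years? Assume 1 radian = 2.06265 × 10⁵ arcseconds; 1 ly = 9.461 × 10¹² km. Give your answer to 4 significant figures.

2933 ly

θ = 0.005405″ = 0.005405/206265 = 2.6204 × 10^-8 rad.
d = B/θ = (7.271 × 10^8) / (2.6204 × 10^-8) = 2.7748 × 10^16 km = (2.7748 × 10^16) / (9.461 × 10^12) ly = 2932.9 ly.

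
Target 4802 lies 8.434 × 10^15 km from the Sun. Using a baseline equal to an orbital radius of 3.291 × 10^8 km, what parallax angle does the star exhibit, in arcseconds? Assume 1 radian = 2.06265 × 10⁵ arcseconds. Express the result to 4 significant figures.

0.008049 arcsec

θ ≈ B/d = (3.291 × 10^8) / (8.434 × 10^15) = 3.9021 × 10^-8 rad.
In arcseconds: 3.9021 × 10^-8 × 206265 = 0.0080487″.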